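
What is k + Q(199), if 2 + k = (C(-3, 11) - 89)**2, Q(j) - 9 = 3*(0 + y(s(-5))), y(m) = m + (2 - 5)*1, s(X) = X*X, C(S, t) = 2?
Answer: 7642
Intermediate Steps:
s(X) = X**2
y(m) = -3 + m (y(m) = m - 3*1 = m - 3 = -3 + m)
Q(j) = 75 (Q(j) = 9 + 3*(0 + (-3 + (-5)**2)) = 9 + 3*(0 + (-3 + 25)) = 9 + 3*(0 + 22) = 9 + 3*22 = 9 + 66 = 75)
k = 7567 (k = -2 + (2 - 89)**2 = -2 + (-87)**2 = -2 + 7569 = 7567)
k + Q(199) = 7567 + 75 = 7642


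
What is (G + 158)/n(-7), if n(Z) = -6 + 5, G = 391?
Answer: -549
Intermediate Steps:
n(Z) = -1
(G + 158)/n(-7) = (391 + 158)/(-1) = 549*(-1) = -549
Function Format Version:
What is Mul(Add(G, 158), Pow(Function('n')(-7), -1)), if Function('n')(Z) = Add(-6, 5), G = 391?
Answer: -549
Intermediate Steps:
Function('n')(Z) = -1
Mul(Add(G, 158), Pow(Function('n')(-7), -1)) = Mul(Add(391, 158), Pow(-1, -1)) = Mul(549, -1) = -549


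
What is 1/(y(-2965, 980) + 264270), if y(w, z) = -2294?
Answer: 1/261976 ≈ 3.8171e-6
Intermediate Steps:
1/(y(-2965, 980) + 264270) = 1/(-2294 + 264270) = 1/261976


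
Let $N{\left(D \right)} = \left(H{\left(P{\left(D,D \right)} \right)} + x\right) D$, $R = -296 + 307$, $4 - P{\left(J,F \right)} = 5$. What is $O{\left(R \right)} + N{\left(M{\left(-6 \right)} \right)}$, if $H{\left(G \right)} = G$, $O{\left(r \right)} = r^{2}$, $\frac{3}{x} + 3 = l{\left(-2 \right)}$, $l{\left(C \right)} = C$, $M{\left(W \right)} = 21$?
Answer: $\frac{437}{5} \approx 87.4$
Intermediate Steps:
$P{\left(J,F \right)} = -1$ ($P{\left(J,F \right)} = 4 - 5 = -1$)
$x = - \frac{3}{5}$ ($x = \frac{3}{-3 - 2} = \frac{3}{-5} = 3 \left(- \frac{1}{5}\right) = - \frac{3}{5} \approx -0.6$)
$R = 11$
$N{\left(D \right)} = - \frac{8 D}{5}$ ($N{\left(D \right)} = \left(-1 - \frac{3}{5}\right) D = - \frac{8 D}{5}$)
$O{\left(R \right)} + N{\left(M{\left(-6 \right)} \right)} = 11^{2} - \frac{168}{5} = 121 - \frac{168}{5} = \frac{437}{5}$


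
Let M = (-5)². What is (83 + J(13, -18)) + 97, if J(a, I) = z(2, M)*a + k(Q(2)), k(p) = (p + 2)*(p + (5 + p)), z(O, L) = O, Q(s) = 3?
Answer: 261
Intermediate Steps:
M = 25
k(p) = (2 + p)*(5 + 2*p)
J(a, I) = 55 + 2*a (J(a, I) = 2*a + (10 + 2*3² + 9*3) = 2*a + (10 + 2*9 + 27) = 2*a + (10 + 18 + 27) = 2*a + 55 = 55 + 2*a)
(83 + J(13, -18)) + 97 = (83 + (55 + 2*13)) + 97 = (83 + (55 + 26)) + 97 = (83 + 81) + 97 = 164 + 97 = 261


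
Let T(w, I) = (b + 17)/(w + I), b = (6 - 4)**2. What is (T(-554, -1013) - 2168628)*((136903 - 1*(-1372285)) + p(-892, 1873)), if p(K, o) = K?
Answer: -5125551945344712/1567 ≈ -3.2709e+12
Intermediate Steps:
b = 4 (b = 2**2 = 4)
T(w, I) = 21/(I + w) (T(w, I) = (4 + 17)/(w + I) = 21/(I + w))
(T(-554, -1013) - 2168628)*((136903 - 1*(-1372285)) + p(-892, 1873)) = (21/(-1013 - 554) - 2168628)*((136903 - 1*(-1372285)) - 892) = (21/(-1567) - 2168628)*((136903 + 1372285) - 892) = (21*(-1/1567) - 2168628)*(1509188 - 892) = (-21/1567 - 2168628)*1508296 = -3398240097/1567*1508296 = -5125551945344712/1567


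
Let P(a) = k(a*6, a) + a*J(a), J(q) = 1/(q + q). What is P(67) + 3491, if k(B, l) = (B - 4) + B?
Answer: 8583/2 ≈ 4291.5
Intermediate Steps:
J(q) = 1/(2*q)
k(B, l) = -4 + 2*B (k(B, l) = (-4 + B) + B = -4 + 2*B)
P(a) = -7/2 + 12*a (P(a) = (-4 + 2*(a*6)) + a*(1/(2*a)) = (-4 + 2*(6*a)) + ½ = (-4 + 12*a) + ½ = -7/2 + 12*a)
P(67) + 3491 = (-7/2 + 12*67) + 3491 = (-7/2 + 804) + 3491 = 1601/2 + 3491 = 8583/2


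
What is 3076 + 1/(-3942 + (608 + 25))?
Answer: 10178483/3309 ≈ 3076.0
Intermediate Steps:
3076 + 1/(-3942 + (608 + 25)) = 3076 + 1/(-3942 + 633) = 3076 + 1/(-3309) = 3076 - 1/3309 = 10178483/3309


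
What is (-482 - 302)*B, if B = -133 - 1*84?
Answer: 170128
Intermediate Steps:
B = -217 (B = -133 - 84 = -217)
(-482 - 302)*B = (-482 - 302)*(-217) = -784*(-217) = 170128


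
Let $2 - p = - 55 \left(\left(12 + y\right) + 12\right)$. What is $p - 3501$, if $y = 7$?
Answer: $-1794$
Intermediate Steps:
$p = 1707$ ($p = 2 - - 55 \left(\left(12 + 7\right) + 12\right) = 2 - - 55 \left(19 + 12\right) = 2 - \left(-55\right) 31 = 2 - -1705 = 2 + 1705 = 1707$)
$p - 3501 = 1707 - 3501 = -1794$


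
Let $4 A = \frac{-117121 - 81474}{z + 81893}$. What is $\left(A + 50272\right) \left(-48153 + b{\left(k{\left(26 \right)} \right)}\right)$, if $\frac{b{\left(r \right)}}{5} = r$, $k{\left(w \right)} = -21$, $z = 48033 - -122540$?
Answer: $- \frac{1224973457201277}{504932} \approx -2.426 \cdot 10^{9}$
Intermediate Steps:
$z = 170573$ ($z = 48033 + 122540 = 170573$)
$b{\left(r \right)} = 5 r$
$A = - \frac{198595}{1009864}$ ($A = \frac{\left(-117121 - 81474\right) \frac{1}{170573 + 81893}}{4} = \frac{\left(-198595\right) \frac{1}{252466}}{4} = \frac{1}{4} \left(- \frac{198595}{252466}\right) = - \frac{198595}{1009864} \approx -0.19666$)
$\left(A + 50272\right) \left(-48153 + b{\left(k{\left(26 \right)} \right)}\right) = \left(- \frac{198595}{1009864} + 50272\right) \left(-48153 + 5 \left(-21\right)\right) = \frac{50767684413 \left(-48153 - 105\right)}{1009864} = \frac{50767684413}{1009864} \left(-48258\right) = - \frac{1224973457201277}{504932}$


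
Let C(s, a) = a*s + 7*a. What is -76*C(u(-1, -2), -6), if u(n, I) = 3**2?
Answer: 7296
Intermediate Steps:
u(n, I) = 9
C(s, a) = 7*a + a*s
-76*C(u(-1, -2), -6) = -(-456)*(7 + 9) = -(-456)*16 = -76*(-96) = 7296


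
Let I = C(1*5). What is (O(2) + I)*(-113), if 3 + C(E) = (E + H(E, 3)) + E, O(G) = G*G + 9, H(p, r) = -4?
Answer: -1808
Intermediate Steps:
O(G) = 9 + G² (O(G) = G² + 9 = 9 + G²)
C(E) = -7 + 2*E (C(E) = -3 + ((E - 4) + E) = -3 + ((-4 + E) + E) = -3 + (-4 + 2*E) = -7 + 2*E)
I = 3 (I = -7 + 2*(1*5) = -7 + 2*5 = -7 + 10 = 3)
(O(2) + I)*(-113) = ((9 + 2²) + 3)*(-113) = ((9 + 4) + 3)*(-113) = (13 + 3)*(-113) = 16*(-113) = -1808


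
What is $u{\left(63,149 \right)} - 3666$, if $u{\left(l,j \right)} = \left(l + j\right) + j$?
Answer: $-3305$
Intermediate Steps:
$u{\left(l,j \right)} = l + 2 j$ ($u{\left(l,j \right)} = \left(j + l\right) + j = l + 2 j$)
$u{\left(63,149 \right)} - 3666 = \left(63 + 2 \cdot 149\right) - 3666 = \left(63 + 298\right) - 3666 = 361 - 3666 = -3305$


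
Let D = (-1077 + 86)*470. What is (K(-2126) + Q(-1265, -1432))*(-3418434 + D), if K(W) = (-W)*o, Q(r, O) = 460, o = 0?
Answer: -1786733840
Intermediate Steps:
D = -465770 (D = -991*470 = -465770)
K(W) = 0 (K(W) = -W*0 = 0)
(K(-2126) + Q(-1265, -1432))*(-3418434 + D) = (0 + 460)*(-3418434 - 465770) = 460*(-3884204) = -1786733840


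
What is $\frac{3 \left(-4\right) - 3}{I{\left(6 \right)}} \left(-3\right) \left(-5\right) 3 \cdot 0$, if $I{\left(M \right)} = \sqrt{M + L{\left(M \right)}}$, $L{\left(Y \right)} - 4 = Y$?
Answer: $0$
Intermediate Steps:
$L{\left(Y \right)} = 4 + Y$
$I{\left(M \right)} = \sqrt{4 + 2 M}$ ($I{\left(M \right)} = \sqrt{M + \left(4 + M\right)} = \sqrt{4 + 2 M}$)
$\frac{3 \left(-4\right) - 3}{I{\left(6 \right)}} \left(-3\right) \left(-5\right) 3 \cdot 0 = \frac{3 \left(-4\right) - 3}{\sqrt{4 + 2 \cdot 6}} \left(-3\right) \left(-5\right) 3 \cdot 0 = \frac{-12 - 3}{\sqrt{4 + 12}} \cdot 15 \cdot 3 \cdot 0 = - \frac{15}{\sqrt{16}} \cdot 45 \cdot 0 = - \frac{15}{4} \cdot 0 = \left(-15\right) \frac{1}{4} \cdot 0 = \left(- \frac{15}{4}\right) 0 = 0$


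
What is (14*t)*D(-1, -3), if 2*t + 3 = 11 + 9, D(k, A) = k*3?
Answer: -357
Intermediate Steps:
D(k, A) = 3*k
t = 17/2 (t = -3/2 + (11 + 9)/2 = -3/2 + (½)*20 = -3/2 + 10 = 17/2 ≈ 8.5000)
(14*t)*D(-1, -3) = (14*(17/2))*(3*(-1)) = 119*(-3) = -357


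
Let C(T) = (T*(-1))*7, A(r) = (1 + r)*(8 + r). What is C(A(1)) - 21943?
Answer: -22069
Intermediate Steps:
C(T) = -7*T (C(T) = -T*7 = -7*T)
C(A(1)) - 21943 = -7*(8 + 1² + 9*1) - 21943 = -7*(8 + 1 + 9) - 21943 = -7*18 - 21943 = -126 - 21943 = -22069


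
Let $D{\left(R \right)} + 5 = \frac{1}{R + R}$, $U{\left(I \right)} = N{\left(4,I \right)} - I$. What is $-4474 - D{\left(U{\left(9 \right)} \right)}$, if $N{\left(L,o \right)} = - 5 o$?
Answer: $- \frac{482651}{108} \approx -4469.0$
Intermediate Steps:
$U{\left(I \right)} = - 6 I$ ($U{\left(I \right)} = - 5 I - I = - 6 I$)
$D{\left(R \right)} = -5 + \frac{1}{2 R}$ ($D{\left(R \right)} = -5 + \frac{1}{R + R} = -5 + \frac{1}{2 R}$)
$-4474 - D{\left(U{\left(9 \right)} \right)} = -4474 - \left(-5 + \frac{1}{2 \left(\left(-6\right) 9\right)}\right) = -4474 - \left(-5 + \frac{1}{2 \left(-54\right)}\right) = -4474 - \left(-5 + \frac{1}{2} \left(- \frac{1}{54}\right)\right) = -4474 - \left(-5 - \frac{1}{108}\right) = -4474 - - \frac{541}{108} = -4474 + \frac{541}{108} = - \frac{482651}{108}$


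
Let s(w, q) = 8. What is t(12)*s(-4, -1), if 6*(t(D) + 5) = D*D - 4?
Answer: 440/3 ≈ 146.67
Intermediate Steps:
t(D) = -17/3 + D**2/6 (t(D) = -5 + (D*D - 4)/6 = -5 + (D**2 - 4)/6 = -5 + (-4 + D**2)/6 = -5 + (-2/3 + D**2/6) = -17/3 + D**2/6)
t(12)*s(-4, -1) = (-17/3 + (1/6)*12**2)*8 = (-17/3 + (1/6)*144)*8 = (-17/3 + 24)*8 = (55/3)*8 = 440/3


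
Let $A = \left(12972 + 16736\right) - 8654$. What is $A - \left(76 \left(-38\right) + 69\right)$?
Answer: $23873$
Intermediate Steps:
$A = 21054$ ($A = 29708 - 8654 = 21054$)
$A - \left(76 \left(-38\right) + 69\right) = 21054 - \left(76 \left(-38\right) + 69\right) = 21054 - \left(-2888 + 69\right) = 21054 - -2819 = 21054 + 2819 = 23873$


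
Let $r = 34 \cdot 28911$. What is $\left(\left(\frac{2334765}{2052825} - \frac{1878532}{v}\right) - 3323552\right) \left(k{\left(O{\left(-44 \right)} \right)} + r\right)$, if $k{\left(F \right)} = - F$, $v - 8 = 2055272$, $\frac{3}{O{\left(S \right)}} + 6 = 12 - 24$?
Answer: $- \frac{55135011411247008353911}{16876520664} \approx -3.267 \cdot 10^{12}$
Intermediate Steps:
$O{\left(S \right)} = - \frac{1}{6}$ ($O{\left(S \right)} = \frac{3}{-6 + \left(12 - 24\right)} = \frac{3}{-6 - 12} = \frac{3}{-18} = 3 \left(- \frac{1}{18}\right) = - \frac{1}{6}$)
$v = 2055280$ ($v = 8 + 2055272 = 2055280$)
$r = 982974$
$\left(\left(\frac{2334765}{2052825} - \frac{1878532}{v}\right) - 3323552\right) \left(k{\left(O{\left(-44 \right)} \right)} + r\right) = \left(\left(\frac{2334765}{2052825} - \frac{1878532}{2055280}\right) - 3323552\right) \left(\left(-1\right) \left(- \frac{1}{6}\right) + 982974\right) = \left(\left(2334765 \cdot \frac{1}{2052825} - \frac{469633}{513820}\right) - 3323552\right) \left(\frac{1}{6} + 982974\right) = \left(\left(\frac{155651}{136855} - \frac{469633}{513820}\right) - 3323552\right) \frac{5897845}{6} = \left(\frac{3140994521}{14063767220} - 3323552\right) \frac{5897845}{6} = \left(- \frac{46741658530570919}{14063767220}\right) \frac{5897845}{6} = - \frac{55135011411247008353911}{16876520664}$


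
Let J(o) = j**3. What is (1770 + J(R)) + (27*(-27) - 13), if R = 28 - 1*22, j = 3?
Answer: 1055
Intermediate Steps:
R = 6 (R = 28 - 22 = 6)
J(o) = 27 (J(o) = 3**3 = 27)
(1770 + J(R)) + (27*(-27) - 13) = (1770 + 27) + (27*(-27) - 13) = 1797 + (-729 - 13) = 1797 - 742 = 1055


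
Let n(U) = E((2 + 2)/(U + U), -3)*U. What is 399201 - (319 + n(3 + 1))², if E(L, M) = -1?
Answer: 299976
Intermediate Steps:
n(U) = -U
399201 - (319 + n(3 + 1))² = 399201 - (319 - (3 + 1))² = 399201 - (319 - 1*4)² = 399201 - (319 - 4)² = 399201 - 1*315² = 399201 - 1*99225 = 399201 - 99225 = 299976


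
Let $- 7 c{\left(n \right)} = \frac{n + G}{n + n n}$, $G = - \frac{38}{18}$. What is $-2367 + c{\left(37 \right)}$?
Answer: $- \frac{104832220}{44289} \approx -2367.0$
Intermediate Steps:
$G = - \frac{19}{9}$ ($G = \left(-38\right) \frac{1}{18} = - \frac{19}{9} \approx -2.1111$)
$c{\left(n \right)} = - \frac{- \frac{19}{9} + n}{7 \left(n + n^{2}\right)}$ ($c{\left(n \right)} = - \frac{\left(n - \frac{19}{9}\right) \frac{1}{n + n n}}{7} = - \frac{\left(- \frac{19}{9} + n\right) \frac{1}{n + n^{2}}}{7} = - \frac{\frac{1}{n + n^{2}} \left(- \frac{19}{9} + n\right)}{7} = - \frac{- \frac{19}{9} + n}{7 \left(n + n^{2}\right)}$)
$-2367 + c{\left(37 \right)} = -2367 + \frac{19 - 333}{63 \cdot 37 \left(1 + 37\right)} = -2367 + \frac{1}{63} \cdot \frac{1}{37} \cdot \frac{1}{38} \left(19 - 333\right) = -2367 + \frac{1}{63} \cdot \frac{1}{37} \cdot \frac{1}{38} \left(-314\right) = -2367 - \frac{157}{44289} = - \frac{104832220}{44289}$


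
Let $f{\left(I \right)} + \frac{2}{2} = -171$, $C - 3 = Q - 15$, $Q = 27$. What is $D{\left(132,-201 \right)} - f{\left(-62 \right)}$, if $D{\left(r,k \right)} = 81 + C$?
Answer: $268$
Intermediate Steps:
$C = 15$ ($C = 3 + \left(27 - 15\right) = 3 + 12 = 15$)
$f{\left(I \right)} = -172$ ($f{\left(I \right)} = -1 - 171 = -172$)
$D{\left(r,k \right)} = 96$ ($D{\left(r,k \right)} = 81 + 15 = 96$)
$D{\left(132,-201 \right)} - f{\left(-62 \right)} = 96 - -172 = 96 + 172 = 268$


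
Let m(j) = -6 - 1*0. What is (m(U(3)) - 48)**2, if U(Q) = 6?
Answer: 2916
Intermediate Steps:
m(j) = -6 (m(j) = -6 + 0 = -6)
(m(U(3)) - 48)**2 = (-6 - 48)**2 = (-54)**2 = 2916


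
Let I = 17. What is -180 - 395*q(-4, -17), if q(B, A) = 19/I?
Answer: -10565/17 ≈ -621.47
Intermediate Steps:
q(B, A) = 19/17
-180 - 395*q(-4, -17) = -180 - 395*19/17 = -180 - 7505/17 = -10565/17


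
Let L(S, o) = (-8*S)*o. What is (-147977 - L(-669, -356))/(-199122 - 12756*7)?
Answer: -1757335/288414 ≈ -6.0931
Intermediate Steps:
L(S, o) = -8*S*o
(-147977 - L(-669, -356))/(-199122 - 12756*7) = (-147977 - (-8)*(-669)*(-356))/(-199122 - 12756*7) = (-147977 - 1*(-1905312))/(-199122 - 1*89292) = (-147977 + 1905312)/(-199122 - 89292) = 1757335/(-288414) = 1757335*(-1/288414) = -1757335/288414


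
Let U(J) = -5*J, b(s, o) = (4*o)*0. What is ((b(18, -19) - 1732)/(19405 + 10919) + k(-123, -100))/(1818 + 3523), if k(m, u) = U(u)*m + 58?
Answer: -465792235/40490121 ≈ -11.504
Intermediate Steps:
b(s, o) = 0
k(m, u) = 58 - 5*m*u (k(m, u) = (-5*u)*m + 58 = -5*m*u + 58 = 58 - 5*m*u)
((b(18, -19) - 1732)/(19405 + 10919) + k(-123, -100))/(1818 + 3523) = ((0 - 1732)/(19405 + 10919) + (58 - 5*(-123)*(-100)))/(1818 + 3523) = (-1732/30324 + (58 - 61500))/5341 = (-1732*1/30324 - 61442)*(1/5341) = (-433/7581 - 61442)*(1/5341) = -465792235/7581*1/5341 = -465792235/40490121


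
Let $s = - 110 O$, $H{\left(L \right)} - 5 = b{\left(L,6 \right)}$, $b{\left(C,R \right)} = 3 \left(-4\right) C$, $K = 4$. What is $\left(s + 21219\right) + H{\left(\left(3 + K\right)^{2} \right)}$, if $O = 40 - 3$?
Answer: $16566$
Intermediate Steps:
$b{\left(C,R \right)} = - 12 C$
$O = 37$
$H{\left(L \right)} = 5 - 12 L$
$s = -4070$ ($s = \left(-110\right) 37 = -4070$)
$\left(s + 21219\right) + H{\left(\left(3 + K\right)^{2} \right)} = \left(-4070 + 21219\right) + \left(5 - 12 \left(3 + 4\right)^{2}\right) = 17149 + \left(5 - 12 \cdot 7^{2}\right) = 17149 + \left(5 - 588\right) = 17149 - 583 = 16566$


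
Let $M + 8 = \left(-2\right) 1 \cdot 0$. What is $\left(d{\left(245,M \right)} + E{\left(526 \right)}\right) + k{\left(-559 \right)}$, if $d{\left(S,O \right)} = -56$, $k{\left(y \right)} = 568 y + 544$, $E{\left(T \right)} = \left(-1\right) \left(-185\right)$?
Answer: $-316839$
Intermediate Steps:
$E{\left(T \right)} = 185$
$k{\left(y \right)} = 544 + 568 y$
$M = -8$ ($M = -8 + \left(-2\right) 1 \cdot 0 = -8 - 0 = -8 + 0 = -8$)
$\left(d{\left(245,M \right)} + E{\left(526 \right)}\right) + k{\left(-559 \right)} = \left(-56 + 185\right) + \left(544 + 568 \left(-559\right)\right) = 129 + \left(544 - 317512\right) = 129 - 316968 = -316839$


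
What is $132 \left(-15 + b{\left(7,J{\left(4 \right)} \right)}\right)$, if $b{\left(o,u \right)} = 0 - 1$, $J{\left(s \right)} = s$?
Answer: $-2112$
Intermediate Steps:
$b{\left(o,u \right)} = -1$
$132 \left(-15 + b{\left(7,J{\left(4 \right)} \right)}\right) = 132 \left(-15 - 1\right) = 132 \left(-16\right) = -2112$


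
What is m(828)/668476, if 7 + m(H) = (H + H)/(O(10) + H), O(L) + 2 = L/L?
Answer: -4133/552829652 ≈ -7.4761e-6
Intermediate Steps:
O(L) = -1 (O(L) = -2 + L/L = -2 + 1 = -1)
m(H) = -7 + 2*H/(-1 + H) (m(H) = -7 + (H + H)/(-1 + H) = -7 + (2*H)/(-1 + H) = -7 + 2*H/(-1 + H))
m(828)/668476 = ((7 - 5*828)/(-1 + 828))/668476 = ((7 - 4140)/827)*(1/668476) = ((1/827)*(-4133))*(1/668476) = -4133/827*1/668476 = -4133/552829652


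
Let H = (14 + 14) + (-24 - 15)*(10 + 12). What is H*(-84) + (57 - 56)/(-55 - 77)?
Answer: 9203039/132 ≈ 69720.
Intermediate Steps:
H = -830 (H = 28 - 39*22 = 28 - 858 = -830)
H*(-84) + (57 - 56)/(-55 - 77) = -830*(-84) + (57 - 56)/(-55 - 77) = 69720 + 1/(-132) = 69720 + 1*(-1/132) = 69720 - 1/132 = 9203039/132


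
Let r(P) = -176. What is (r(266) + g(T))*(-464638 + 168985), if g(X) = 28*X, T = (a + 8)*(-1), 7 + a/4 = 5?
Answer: 52034928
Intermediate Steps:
a = -8 (a = -28 + 4*5 = -28 + 20 = -8)
T = 0 (T = (-8 + 8)*(-1) = 0*(-1) = 0)
(r(266) + g(T))*(-464638 + 168985) = (-176 + 28*0)*(-464638 + 168985) = (-176 + 0)*(-295653) = -176*(-295653) = 52034928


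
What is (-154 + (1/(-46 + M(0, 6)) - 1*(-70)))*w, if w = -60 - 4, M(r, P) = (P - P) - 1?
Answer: 252736/47 ≈ 5377.4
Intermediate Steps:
M(r, P) = -1 (M(r, P) = 0 - 1 = -1)
w = -64
(-154 + (1/(-46 + M(0, 6)) - 1*(-70)))*w = (-154 + (1/(-46 - 1) - 1*(-70)))*(-64) = (-154 + (1/(-47) + 70))*(-64) = (-154 + (-1/47 + 70))*(-64) = (-154 + 3289/47)*(-64) = -3949/47*(-64) = 252736/47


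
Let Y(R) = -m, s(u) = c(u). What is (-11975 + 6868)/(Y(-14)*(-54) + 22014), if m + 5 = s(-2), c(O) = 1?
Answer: -5107/21798 ≈ -0.23429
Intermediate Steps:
s(u) = 1
m = -4 (m = -5 + 1 = -4)
Y(R) = 4 (Y(R) = -1*(-4) = 4)
(-11975 + 6868)/(Y(-14)*(-54) + 22014) = (-11975 + 6868)/(4*(-54) + 22014) = -5107/(-216 + 22014) = -5107/21798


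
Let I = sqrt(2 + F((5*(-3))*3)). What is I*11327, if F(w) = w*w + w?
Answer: 11327*sqrt(1982) ≈ 5.0427e+5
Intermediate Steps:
F(w) = w + w**2 (F(w) = w**2 + w = w + w**2)
I = sqrt(1982) (I = sqrt(2 + ((5*(-3))*3)*(1 + (5*(-3))*3)) = sqrt(2 + (-15*3)*(1 - 15*3)) = sqrt(2 - 45*(1 - 45)) = sqrt(2 - 45*(-44)) = sqrt(2 + 1980) = sqrt(1982) ≈ 44.520)
I*11327 = sqrt(1982)*11327 = 11327*sqrt(1982)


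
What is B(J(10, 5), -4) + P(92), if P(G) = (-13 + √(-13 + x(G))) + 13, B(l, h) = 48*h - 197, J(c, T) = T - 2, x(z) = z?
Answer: -389 + √79 ≈ -380.11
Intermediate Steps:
J(c, T) = -2 + T
B(l, h) = -197 + 48*h
P(G) = √(-13 + G) (P(G) = (-13 + √(-13 + G)) + 13 = √(-13 + G))
B(J(10, 5), -4) + P(92) = (-197 + 48*(-4)) + √(-13 + 92) = (-197 - 192) + √79 = -389 + √79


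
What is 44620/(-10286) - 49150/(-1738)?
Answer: 107001835/4469267 ≈ 23.942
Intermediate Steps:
44620/(-10286) - 49150/(-1738) = 44620*(-1/10286) - 49150*(-1/1738) = -22310/5143 + 24575/869 = 107001835/4469267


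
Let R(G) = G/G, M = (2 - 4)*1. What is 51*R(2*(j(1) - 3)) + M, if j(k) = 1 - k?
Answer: 49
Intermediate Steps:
M = -2 (M = -2*1 = -2)
R(G) = 1
51*R(2*(j(1) - 3)) + M = 51*1 - 2 = 51 - 2 = 49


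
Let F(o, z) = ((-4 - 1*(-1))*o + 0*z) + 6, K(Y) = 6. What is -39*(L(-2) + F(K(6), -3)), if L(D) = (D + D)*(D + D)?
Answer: -156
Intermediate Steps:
L(D) = 4*D² (L(D) = (2*D)*(2*D) = 4*D²)
F(o, z) = 6 - 3*o (F(o, z) = ((-4 + 1)*o + 0) + 6 = (-3*o + 0) + 6 = -3*o + 6 = 6 - 3*o)
-39*(L(-2) + F(K(6), -3)) = -39*(4*(-2)² + (6 - 3*6)) = -39*(4*4 + (6 - 18)) = -39*(16 - 12) = -39*4 = -156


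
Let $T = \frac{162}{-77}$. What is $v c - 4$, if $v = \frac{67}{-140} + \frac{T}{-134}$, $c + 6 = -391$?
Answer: $\frac{18547603}{103180} \approx 179.76$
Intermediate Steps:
$c = -397$ ($c = -6 - 391 = -397$)
$T = - \frac{162}{77}$ ($T = 162 \left(- \frac{1}{77}\right) = - \frac{162}{77} \approx -2.1039$)
$v = - \frac{47759}{103180}$ ($v = \frac{67}{-140} - \frac{162}{77 \left(-134\right)} = 67 \left(- \frac{1}{140}\right) - - \frac{81}{5159} = - \frac{67}{140} + \frac{81}{5159} = - \frac{47759}{103180} \approx -0.46287$)
$v c - 4 = \left(- \frac{47759}{103180}\right) \left(-397\right) - 4 = \frac{18960323}{103180} - 4 = \frac{18547603}{103180}$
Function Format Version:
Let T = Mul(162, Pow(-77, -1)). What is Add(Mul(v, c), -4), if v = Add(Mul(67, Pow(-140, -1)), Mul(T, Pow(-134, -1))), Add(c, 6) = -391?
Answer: Rational(18547603, 103180) ≈ 179.76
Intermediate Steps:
c = -397 (c = Add(-6, -391) = -397)
T = Rational(-162, 77) (T = Mul(162, Rational(-1, 77)) = Rational(-162, 77) ≈ -2.1039)
v = Rational(-47759, 103180) (v = Add(Mul(67, Pow(-140, -1)), Mul(Rational(-162, 77), Pow(-134, -1))) = Add(Mul(67, Rational(-1, 140)), Mul(Rational(-162, 77), Rational(-1, 134))) = Add(Rational(-67, 140), Rational(81, 5159)) = Rational(-47759, 103180) ≈ -0.46287)
Add(Mul(v, c), -4) = Add(Mul(Rational(-47759, 103180), -397), -4) = Add(Rational(18960323, 103180), -4) = Rational(18547603, 103180)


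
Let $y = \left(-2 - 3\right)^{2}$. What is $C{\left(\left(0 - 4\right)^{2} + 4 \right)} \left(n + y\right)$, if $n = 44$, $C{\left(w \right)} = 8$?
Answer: $552$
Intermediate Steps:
$y = 25$ ($y = \left(-5\right)^{2} = 25$)
$C{\left(\left(0 - 4\right)^{2} + 4 \right)} \left(n + y\right) = 8 \left(44 + 25\right) = 8 \cdot 69 = 552$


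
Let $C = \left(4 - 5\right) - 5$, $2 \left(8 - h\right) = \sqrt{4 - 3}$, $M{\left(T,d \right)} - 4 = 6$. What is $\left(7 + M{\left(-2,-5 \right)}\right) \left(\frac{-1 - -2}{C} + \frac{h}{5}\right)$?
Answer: $\frac{68}{3} \approx 22.667$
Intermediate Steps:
$M{\left(T,d \right)} = 10$ ($M{\left(T,d \right)} = 4 + 6 = 10$)
$h = \frac{15}{2}$ ($h = 8 - \frac{\sqrt{4 - 3}}{2} = 8 - \frac{\sqrt{1}}{2} = 8 - \frac{1}{2} = \frac{15}{2} \approx 7.5$)
$C = -6$ ($C = -1 - 5 = -6$)
$\left(7 + M{\left(-2,-5 \right)}\right) \left(\frac{-1 - -2}{C} + \frac{h}{5}\right) = \left(7 + 10\right) \left(\frac{-1 - -2}{-6} + \frac{15}{2 \cdot 5}\right) = 17 \left(\left(-1 + 2\right) \left(- \frac{1}{6}\right) + \frac{15}{2} \cdot \frac{1}{5}\right) = 17 \left(1 \left(- \frac{1}{6}\right) + \frac{3}{2}\right) = 17 \left(- \frac{1}{6} + \frac{3}{2}\right) = 17 \cdot \frac{4}{3} = \frac{68}{3}$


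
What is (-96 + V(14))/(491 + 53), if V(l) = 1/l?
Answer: -79/448 ≈ -0.17634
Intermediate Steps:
(-96 + V(14))/(491 + 53) = (-96 + 1/14)/(491 + 53) = (-96 + 1/14)/544 = -1343/14*1/544 = -79/448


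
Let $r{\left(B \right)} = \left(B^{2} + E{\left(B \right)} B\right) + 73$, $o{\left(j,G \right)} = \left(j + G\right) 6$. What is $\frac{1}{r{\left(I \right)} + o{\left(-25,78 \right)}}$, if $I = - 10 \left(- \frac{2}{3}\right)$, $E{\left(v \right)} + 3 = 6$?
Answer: $\frac{9}{4099} \approx 0.0021957$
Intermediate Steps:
$E{\left(v \right)} = 3$ ($E{\left(v \right)} = -3 + 6 = 3$)
$o{\left(j,G \right)} = 6 G + 6 j$ ($o{\left(j,G \right)} = \left(G + j\right) 6 = 6 G + 6 j$)
$I = \frac{20}{3}$ ($I = - 10 \left(\left(-2\right) \frac{1}{3}\right) = \left(-10\right) \left(- \frac{2}{3}\right) = \frac{20}{3} \approx 6.6667$)
$r{\left(B \right)} = 73 + B^{2} + 3 B$ ($r{\left(B \right)} = \left(B^{2} + 3 B\right) + 73 = 73 + B^{2} + 3 B$)
$\frac{1}{r{\left(I \right)} + o{\left(-25,78 \right)}} = \frac{1}{\left(73 + \left(\frac{20}{3}\right)^{2} + 3 \cdot \frac{20}{3}\right) + \left(6 \cdot 78 + 6 \left(-25\right)\right)} = \frac{1}{\left(73 + \frac{400}{9} + 20\right) + \left(468 - 150\right)} = \frac{1}{\frac{1237}{9} + 318} = \frac{1}{\frac{4099}{9}} = \frac{9}{4099}$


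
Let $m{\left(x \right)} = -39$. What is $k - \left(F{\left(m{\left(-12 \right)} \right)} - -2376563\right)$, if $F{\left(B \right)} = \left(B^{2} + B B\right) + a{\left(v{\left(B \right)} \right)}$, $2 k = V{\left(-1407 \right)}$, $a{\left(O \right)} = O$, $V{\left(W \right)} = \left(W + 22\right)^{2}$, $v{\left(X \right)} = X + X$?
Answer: $- \frac{2840829}{2} \approx -1.4204 \cdot 10^{6}$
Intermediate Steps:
$v{\left(X \right)} = 2 X$
$V{\left(W \right)} = \left(22 + W\right)^{2}$
$k = \frac{1918225}{2}$ ($k = \frac{\left(22 - 1407\right)^{2}}{2} = \frac{\left(-1385\right)^{2}}{2} = \frac{1}{2} \cdot 1918225 = \frac{1918225}{2} \approx 9.5911 \cdot 10^{5}$)
$F{\left(B \right)} = 2 B + 2 B^{2}$ ($F{\left(B \right)} = \left(B^{2} + B B\right) + 2 B = \left(B^{2} + B^{2}\right) + 2 B = 2 B^{2} + 2 B = 2 B + 2 B^{2}$)
$k - \left(F{\left(m{\left(-12 \right)} \right)} - -2376563\right) = \frac{1918225}{2} - \left(2 \left(-39\right) \left(1 - 39\right) - -2376563\right) = \frac{1918225}{2} - \left(2 \left(-39\right) \left(-38\right) + 2376563\right) = \frac{1918225}{2} - \left(2964 + 2376563\right) = \frac{1918225}{2} - 2379527 = - \frac{2840829}{2}$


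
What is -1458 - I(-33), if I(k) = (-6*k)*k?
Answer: 5076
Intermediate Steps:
I(k) = -6*k²
-1458 - I(-33) = -1458 - (-6)*(-33)² = -1458 - (-6)*1089 = -1458 - 1*(-6534) = -1458 + 6534 = 5076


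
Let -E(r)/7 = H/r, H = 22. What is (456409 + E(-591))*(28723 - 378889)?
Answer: -31484344012306/197 ≈ -1.5982e+11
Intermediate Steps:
E(r) = -154/r
(456409 + E(-591))*(28723 - 378889) = (456409 - 154/(-591))*(28723 - 378889) = (456409 - 154*(-1/591))*(-350166) = (456409 + 154/591)*(-350166) = (269737873/591)*(-350166) = -31484344012306/197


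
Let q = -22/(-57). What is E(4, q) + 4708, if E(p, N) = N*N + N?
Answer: 15298030/3249 ≈ 4708.5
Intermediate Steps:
q = 22/57 (q = -22*(-1/57) = 22/57 ≈ 0.38596)
E(p, N) = N + N² (E(p, N) = N² + N = N + N²)
E(4, q) + 4708 = 22*(1 + 22/57)/57 + 4708 = (22/57)*(79/57) + 4708 = 1738/3249 + 4708 = 15298030/3249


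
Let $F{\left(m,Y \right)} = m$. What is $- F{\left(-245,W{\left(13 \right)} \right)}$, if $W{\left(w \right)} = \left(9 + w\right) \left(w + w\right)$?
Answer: $245$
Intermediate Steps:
$W{\left(w \right)} = 2 w \left(9 + w\right)$ ($W{\left(w \right)} = \left(9 + w\right) 2 w = 2 w \left(9 + w\right)$)
$- F{\left(-245,W{\left(13 \right)} \right)} = \left(-1\right) \left(-245\right) = 245$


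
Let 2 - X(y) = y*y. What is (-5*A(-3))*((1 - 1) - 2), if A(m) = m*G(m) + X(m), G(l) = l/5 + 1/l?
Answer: -42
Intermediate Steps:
G(l) = 1/l + l/5 (G(l) = l*(1/5) + 1/l = l/5 + 1/l = 1/l + l/5)
X(y) = 2 - y**2 (X(y) = 2 - y*y = 2 - y**2)
A(m) = 2 - m**2 + m*(1/m + m/5) (A(m) = m*(1/m + m/5) + (2 - m**2) = 2 - m**2 + m*(1/m + m/5))
(-5*A(-3))*((1 - 1) - 2) = (-5*(3 - 4/5*(-3)**2))*((1 - 1) - 2) = (-5*(3 - 4/5*9))*(0 - 2) = -5*(3 - 36/5)*(-2) = -5*(-21/5)*(-2) = 21*(-2) = -42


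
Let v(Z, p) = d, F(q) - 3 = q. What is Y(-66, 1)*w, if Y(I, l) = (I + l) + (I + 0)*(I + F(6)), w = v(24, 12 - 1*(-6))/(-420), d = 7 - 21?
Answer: 3697/30 ≈ 123.23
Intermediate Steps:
d = -14
F(q) = 3 + q
v(Z, p) = -14
w = 1/30 (w = -14/(-420) = -14*(-1/420) = 1/30 ≈ 0.033333)
Y(I, l) = I + l + I*(9 + I) (Y(I, l) = (I + l) + (I + 0)*(I + (3 + 6)) = (I + l) + I*(I + 9) = (I + l) + I*(9 + I) = I + l + I*(9 + I))
Y(-66, 1)*w = (1 + (-66)² + 10*(-66))*(1/30) = (1 + 4356 - 660)*(1/30) = 3697*(1/30) = 3697/30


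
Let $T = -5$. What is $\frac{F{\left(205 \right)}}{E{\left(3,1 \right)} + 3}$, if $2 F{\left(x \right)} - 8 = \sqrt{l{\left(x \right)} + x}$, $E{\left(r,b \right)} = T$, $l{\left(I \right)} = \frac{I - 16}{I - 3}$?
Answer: $-2 - \frac{\sqrt{8402998}}{808} \approx -5.5876$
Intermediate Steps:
$l{\left(I \right)} = \frac{-16 + I}{-3 + I}$
$E{\left(r,b \right)} = -5$
$F{\left(x \right)} = 4 + \frac{\sqrt{x + \frac{-16 + x}{-3 + x}}}{2}$ ($F{\left(x \right)} = 4 + \frac{\sqrt{\frac{-16 + x}{-3 + x} + x}}{2} = 4 + \frac{\sqrt{x + \frac{-16 + x}{-3 + x}}}{2}$)
$\frac{F{\left(205 \right)}}{E{\left(3,1 \right)} + 3} = \frac{4 + \frac{\sqrt{\frac{-16 + 205 + 205 \left(-3 + 205\right)}{-3 + 205}}}{2}}{-5 + 3} = \frac{4 + \frac{\sqrt{\frac{-16 + 205 + 205 \cdot 202}{202}}}{2}}{-2} = \left(4 + \frac{\sqrt{\frac{-16 + 205 + 41410}{202}}}{2}\right) \left(- \frac{1}{2}\right) = \left(4 + \frac{\sqrt{\frac{1}{202} \cdot 41599}}{2}\right) \left(- \frac{1}{2}\right) = \left(4 + \frac{\sqrt{\frac{41599}{202}}}{2}\right) \left(- \frac{1}{2}\right) = \left(4 + \frac{\frac{1}{202} \sqrt{8402998}}{2}\right) \left(- \frac{1}{2}\right) = \left(4 + \frac{\sqrt{8402998}}{404}\right) \left(- \frac{1}{2}\right) = -2 - \frac{\sqrt{8402998}}{808}$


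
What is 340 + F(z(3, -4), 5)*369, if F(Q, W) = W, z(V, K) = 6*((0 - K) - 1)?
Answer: 2185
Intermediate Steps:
z(V, K) = -6 - 6*K (z(V, K) = 6*(-K - 1) = 6*(-1 - K) = -6 - 6*K)
340 + F(z(3, -4), 5)*369 = 340 + 5*369 = 340 + 1845 = 2185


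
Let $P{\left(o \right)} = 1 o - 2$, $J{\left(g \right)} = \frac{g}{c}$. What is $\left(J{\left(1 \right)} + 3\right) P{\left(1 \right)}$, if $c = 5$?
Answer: $- \frac{16}{5} \approx -3.2$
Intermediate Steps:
$J{\left(g \right)} = \frac{g}{5}$
$P{\left(o \right)} = -2 + o$ ($P{\left(o \right)} = o - 2 = -2 + o$)
$\left(J{\left(1 \right)} + 3\right) P{\left(1 \right)} = \left(\frac{1}{5} \cdot 1 + 3\right) \left(-2 + 1\right) = \left(\frac{1}{5} + 3\right) \left(-1\right) = \frac{16}{5} \left(-1\right) = - \frac{16}{5}$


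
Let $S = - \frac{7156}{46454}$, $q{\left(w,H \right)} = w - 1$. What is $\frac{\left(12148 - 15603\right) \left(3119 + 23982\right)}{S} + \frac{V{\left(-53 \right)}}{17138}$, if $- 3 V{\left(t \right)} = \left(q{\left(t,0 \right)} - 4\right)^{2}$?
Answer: $\frac{55908505775665799}{91979646} \approx 6.0784 \cdot 10^{8}$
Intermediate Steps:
$q{\left(w,H \right)} = -1 + w$
$S = - \frac{3578}{23227}$ ($S = \left(-7156\right) \frac{1}{46454} = - \frac{3578}{23227} \approx -0.15404$)
$V{\left(t \right)} = - \frac{\left(-5 + t\right)^{2}}{3}$ ($V{\left(t \right)} = - \frac{\left(\left(-1 + t\right) - 4\right)^{2}}{3} = - \frac{\left(-5 + t\right)^{2}}{3}$)
$\frac{\left(12148 - 15603\right) \left(3119 + 23982\right)}{S} + \frac{V{\left(-53 \right)}}{17138} = \frac{\left(12148 - 15603\right) \left(3119 + 23982\right)}{- \frac{3578}{23227}} + \frac{\left(- \frac{1}{3}\right) \left(-5 - 53\right)^{2}}{17138} = \left(-3455\right) 27101 \left(- \frac{23227}{3578}\right) + - \frac{\left(-58\right)^{2}}{3} \cdot \frac{1}{17138} = \left(-93633955\right) \left(- \frac{23227}{3578}\right) + \left(- \frac{1}{3}\right) 3364 \cdot \frac{1}{17138} = \frac{2174835872785}{3578} - \frac{1682}{25707} = \frac{55908505775665799}{91979646}$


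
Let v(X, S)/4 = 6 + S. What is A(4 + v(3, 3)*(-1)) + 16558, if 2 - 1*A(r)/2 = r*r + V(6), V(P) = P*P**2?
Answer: 14082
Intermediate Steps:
V(P) = P**3
v(X, S) = 24 + 4*S (v(X, S) = 4*(6 + S) = 24 + 4*S)
A(r) = -428 - 2*r**2 (A(r) = 4 - 2*(r*r + 6**3) = 4 - 2*(r**2 + 216) = 4 - 2*(216 + r**2) = 4 + (-432 - 2*r**2) = -428 - 2*r**2)
A(4 + v(3, 3)*(-1)) + 16558 = (-428 - 2*(4 + (24 + 4*3)*(-1))**2) + 16558 = (-428 - 2*(4 + (24 + 12)*(-1))**2) + 16558 = (-428 - 2*(4 + 36*(-1))**2) + 16558 = (-428 - 2*(4 - 36)**2) + 16558 = (-428 - 2*(-32)**2) + 16558 = (-428 - 2*1024) + 16558 = (-428 - 2048) + 16558 = -2476 + 16558 = 14082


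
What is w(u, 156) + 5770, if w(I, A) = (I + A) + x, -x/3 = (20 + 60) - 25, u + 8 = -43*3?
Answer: 5624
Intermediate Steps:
u = -137 (u = -8 - 43*3 = -8 - 129 = -137)
x = -165 (x = -3*((20 + 60) - 25) = -3*(80 - 25) = -3*55 = -165)
w(I, A) = -165 + A + I (w(I, A) = (I + A) - 165 = (A + I) - 165 = -165 + A + I)
w(u, 156) + 5770 = (-165 + 156 - 137) + 5770 = -146 + 5770 = 5624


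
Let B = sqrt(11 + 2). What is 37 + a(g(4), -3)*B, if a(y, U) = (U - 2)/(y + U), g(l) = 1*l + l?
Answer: 37 - sqrt(13) ≈ 33.394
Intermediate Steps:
B = sqrt(13) ≈ 3.6056
g(l) = 2*l (g(l) = l + l = 2*l)
a(y, U) = (-2 + U)/(U + y)
37 + a(g(4), -3)*B = 37 + ((-2 - 3)/(-3 + 2*4))*sqrt(13) = 37 + (-5/(-3 + 8))*sqrt(13) = 37 + (-5/5)*sqrt(13) = 37 + ((1/5)*(-5))*sqrt(13) = 37 - sqrt(13)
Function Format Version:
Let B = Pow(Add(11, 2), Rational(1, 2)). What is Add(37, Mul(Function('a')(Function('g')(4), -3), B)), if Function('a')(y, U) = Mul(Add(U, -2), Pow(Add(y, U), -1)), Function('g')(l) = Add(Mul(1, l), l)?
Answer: Add(37, Mul(-1, Pow(13, Rational(1, 2)))) ≈ 33.394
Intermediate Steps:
B = Pow(13, Rational(1, 2)) ≈ 3.6056
Function('g')(l) = Mul(2, l) (Function('g')(l) = Add(l, l) = Mul(2, l))
Function('a')(y, U) = Mul(Pow(Add(U, y), -1), Add(-2, U)) (Function('a')(y, U) = Mul(Add(-2, U), Pow(Add(U, y), -1)) = Mul(Pow(Add(U, y), -1), Add(-2, U)))
Add(37, Mul(Function('a')(Function('g')(4), -3), B)) = Add(37, Mul(Mul(Pow(Add(-3, Mul(2, 4)), -1), Add(-2, -3)), Pow(13, Rational(1, 2)))) = Add(37, Mul(Mul(Pow(Add(-3, 8), -1), -5), Pow(13, Rational(1, 2)))) = Add(37, Mul(Mul(Pow(5, -1), -5), Pow(13, Rational(1, 2)))) = Add(37, Mul(Mul(Rational(1, 5), -5), Pow(13, Rational(1, 2)))) = Add(37, Mul(-1, Pow(13, Rational(1, 2))))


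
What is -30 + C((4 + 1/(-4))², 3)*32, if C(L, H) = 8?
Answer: 226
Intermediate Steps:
-30 + C((4 + 1/(-4))², 3)*32 = -30 + 8*32 = -30 + 256 = 226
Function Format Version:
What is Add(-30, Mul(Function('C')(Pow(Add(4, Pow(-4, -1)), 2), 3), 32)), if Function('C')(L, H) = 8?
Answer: 226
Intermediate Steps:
Add(-30, Mul(Function('C')(Pow(Add(4, Pow(-4, -1)), 2), 3), 32)) = Add(-30, Mul(8, 32)) = Add(-30, 256) = 226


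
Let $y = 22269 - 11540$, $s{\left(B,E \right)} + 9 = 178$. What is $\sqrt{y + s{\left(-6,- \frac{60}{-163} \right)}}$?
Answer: $\sqrt{10898} \approx 104.39$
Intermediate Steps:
$s{\left(B,E \right)} = 169$ ($s{\left(B,E \right)} = -9 + 178 = 169$)
$y = 10729$ ($y = 22269 - 11540 = 10729$)
$\sqrt{y + s{\left(-6,- \frac{60}{-163} \right)}} = \sqrt{10729 + 169} = \sqrt{10898}$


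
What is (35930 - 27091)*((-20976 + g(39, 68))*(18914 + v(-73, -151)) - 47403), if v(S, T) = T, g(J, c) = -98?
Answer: -3495460907735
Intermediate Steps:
(35930 - 27091)*((-20976 + g(39, 68))*(18914 + v(-73, -151)) - 47403) = (35930 - 27091)*((-20976 - 98)*(18914 - 151) - 47403) = 8839*(-21074*18763 - 47403) = 8839*(-395411462 - 47403) = 8839*(-395458865) = -3495460907735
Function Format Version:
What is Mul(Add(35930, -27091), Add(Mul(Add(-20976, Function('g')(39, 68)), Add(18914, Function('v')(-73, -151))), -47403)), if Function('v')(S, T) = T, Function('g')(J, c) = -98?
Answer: -3495460907735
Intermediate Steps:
Mul(Add(35930, -27091), Add(Mul(Add(-20976, Function('g')(39, 68)), Add(18914, Function('v')(-73, -151))), -47403)) = Mul(Add(35930, -27091), Add(Mul(Add(-20976, -98), Add(18914, -151)), -47403)) = Mul(8839, Add(Mul(-21074, 18763), -47403)) = Mul(8839, Add(-395411462, -47403)) = Mul(8839, -395458865) = -3495460907735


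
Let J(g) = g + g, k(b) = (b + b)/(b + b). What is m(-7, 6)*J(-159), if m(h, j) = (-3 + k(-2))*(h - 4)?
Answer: -6996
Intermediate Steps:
k(b) = 1 (k(b) = (2*b)/((2*b)) = (2*b)*(1/(2*b)) = 1)
m(h, j) = 8 - 2*h (m(h, j) = (-3 + 1)*(h - 4) = -2*(-4 + h) = 8 - 2*h)
J(g) = 2*g
m(-7, 6)*J(-159) = (8 - 2*(-7))*(2*(-159)) = (8 + 14)*(-318) = 22*(-318) = -6996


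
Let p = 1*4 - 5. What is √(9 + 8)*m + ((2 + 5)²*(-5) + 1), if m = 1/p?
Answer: -244 - √17 ≈ -248.12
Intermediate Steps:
p = -1 (p = 4 - 5 = -1)
m = -1 (m = 1/(-1) = -1)
√(9 + 8)*m + ((2 + 5)²*(-5) + 1) = √(9 + 8)*(-1) + ((2 + 5)²*(-5) + 1) = √17*(-1) + (7²*(-5) + 1) = -√17 + (49*(-5) + 1) = -√17 + (-245 + 1) = -√17 - 244 = -244 - √17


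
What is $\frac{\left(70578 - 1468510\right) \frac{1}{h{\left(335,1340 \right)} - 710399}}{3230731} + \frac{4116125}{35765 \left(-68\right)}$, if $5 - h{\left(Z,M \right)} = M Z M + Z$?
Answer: $- \frac{94218821276140053691}{55669363252397138188} \approx -1.6925$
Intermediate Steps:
$h{\left(Z,M \right)} = 5 - Z - Z M^{2}$ ($h{\left(Z,M \right)} = 5 - \left(M Z M + Z\right) = 5 - \left(Z M^{2} + Z\right) = 5 - \left(Z + Z M^{2}\right) = 5 - Z - Z M^{2}$)
$\frac{\left(70578 - 1468510\right) \frac{1}{h{\left(335,1340 \right)} - 710399}}{3230731} + \frac{4116125}{35765 \left(-68\right)} = \frac{\left(70578 - 1468510\right) \frac{1}{\left(5 - 335 - 335 \cdot 1340^{2}\right) - 710399}}{3230731} + \frac{4116125}{35765 \left(-68\right)} = - \frac{1397932}{\left(5 - 335 - 335 \cdot 1795600\right) - 710399} \cdot \frac{1}{3230731} + \frac{4116125}{-2432020} = - \frac{1397932}{\left(5 - 335 - 601526000\right) - 710399} \cdot \frac{1}{3230731} + 4116125 \left(- \frac{1}{2432020}\right) = - \frac{1397932}{-601526330 - 710399} \cdot \frac{1}{3230731} - \frac{48425}{28612} = - \frac{1397932}{-602236729} \cdot \frac{1}{3230731} - \frac{48425}{28612} = \left(-1397932\right) \left(- \frac{1}{602236729}\right) \frac{1}{3230731} - \frac{48425}{28612} = \frac{1397932}{602236729} \cdot \frac{1}{3230731} - \frac{48425}{28612} = \frac{1397932}{1945664869718899} - \frac{48425}{28612} = - \frac{94218821276140053691}{55669363252397138188}$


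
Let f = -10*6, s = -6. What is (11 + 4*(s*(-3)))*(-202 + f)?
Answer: -21746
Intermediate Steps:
f = -60
(11 + 4*(s*(-3)))*(-202 + f) = (11 + 4*(-6*(-3)))*(-202 - 60) = (11 + 4*18)*(-262) = (11 + 72)*(-262) = 83*(-262) = -21746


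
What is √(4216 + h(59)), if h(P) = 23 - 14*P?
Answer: √3413 ≈ 58.421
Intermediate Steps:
h(P) = 23 - 14*P
√(4216 + h(59)) = √(4216 + (23 - 14*59)) = √(4216 + (23 - 826)) = √(4216 - 803) = √3413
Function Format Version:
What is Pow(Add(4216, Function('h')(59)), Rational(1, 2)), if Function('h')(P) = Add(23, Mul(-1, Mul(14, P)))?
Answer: Pow(3413, Rational(1, 2)) ≈ 58.421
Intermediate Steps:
Function('h')(P) = Add(23, Mul(-14, P))
Pow(Add(4216, Function('h')(59)), Rational(1, 2)) = Pow(Add(4216, Add(23, Mul(-14, 59))), Rational(1, 2)) = Pow(Add(4216, Add(23, -826)), Rational(1, 2)) = Pow(Add(4216, -803), Rational(1, 2)) = Pow(3413, Rational(1, 2))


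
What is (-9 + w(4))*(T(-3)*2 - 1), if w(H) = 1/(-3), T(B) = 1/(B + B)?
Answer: 112/9 ≈ 12.444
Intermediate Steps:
T(B) = 1/(2*B)
w(H) = -⅓
(-9 + w(4))*(T(-3)*2 - 1) = (-9 - ⅓)*(((½)/(-3))*2 - 1) = -28*(((½)*(-⅓))*2 - 1)/3 = -28*(-⅙*2 - 1)/3 = -28*(-⅓ - 1)/3 = -28/3*(-4/3) = 112/9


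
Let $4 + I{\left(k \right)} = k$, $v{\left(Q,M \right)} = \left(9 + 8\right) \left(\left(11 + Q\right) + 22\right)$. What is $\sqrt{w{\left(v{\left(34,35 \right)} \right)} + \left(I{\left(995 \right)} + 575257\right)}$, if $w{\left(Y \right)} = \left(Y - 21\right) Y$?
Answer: $5 \sqrt{73986} \approx 1360.0$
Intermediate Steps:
$v{\left(Q,M \right)} = 561 + 17 Q$ ($v{\left(Q,M \right)} = 17 \left(33 + Q\right) = 561 + 17 Q$)
$I{\left(k \right)} = -4 + k$
$w{\left(Y \right)} = Y \left(-21 + Y\right)$ ($w{\left(Y \right)} = \left(-21 + Y\right) Y = Y \left(-21 + Y\right)$)
$\sqrt{w{\left(v{\left(34,35 \right)} \right)} + \left(I{\left(995 \right)} + 575257\right)} = \sqrt{\left(561 + 17 \cdot 34\right) \left(-21 + \left(561 + 17 \cdot 34\right)\right) + \left(\left(-4 + 995\right) + 575257\right)} = \sqrt{\left(561 + 578\right) \left(-21 + \left(561 + 578\right)\right) + \left(991 + 575257\right)} = \sqrt{1139 \left(-21 + 1139\right) + 576248} = \sqrt{1139 \cdot 1118 + 576248} = \sqrt{1273402 + 576248} = \sqrt{1849650} = 5 \sqrt{73986}$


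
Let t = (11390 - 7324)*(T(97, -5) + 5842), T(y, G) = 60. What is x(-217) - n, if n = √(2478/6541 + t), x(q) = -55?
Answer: -55 - √1026726767615890/6541 ≈ -4953.7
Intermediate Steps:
t = 23997532 (t = (11390 - 7324)*(60 + 5842) = 4066*5902 = 23997532)
n = √1026726767615890/6541 (n = √(2478/6541 + 23997532) = √(156967859290/6541) = √1026726767615890/6541 ≈ 4898.7)
x(-217) - n = -55 - √1026726767615890/6541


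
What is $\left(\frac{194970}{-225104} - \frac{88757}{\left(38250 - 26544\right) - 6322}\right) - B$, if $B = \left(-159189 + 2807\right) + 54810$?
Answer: $\frac{3846255167037}{37873748} \approx 1.0155 \cdot 10^{5}$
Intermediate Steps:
$B = -101572$ ($B = -156382 + 54810 = -101572$)
$\left(\frac{194970}{-225104} - \frac{88757}{\left(38250 - 26544\right) - 6322}\right) - B = \left(\frac{194970}{-225104} - \frac{88757}{\left(38250 - 26544\right) - 6322}\right) - -101572 = \left(194970 \left(- \frac{1}{225104}\right) - \frac{88757}{11706 - 6322}\right) + 101572 = \left(- \frac{97485}{112552} - \frac{88757}{5384}\right) + 101572 = - \frac{657164819}{37873748} + 101572 = \frac{3846255167037}{37873748}$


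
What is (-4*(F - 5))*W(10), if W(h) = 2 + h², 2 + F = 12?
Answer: -2040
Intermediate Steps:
F = 10 (F = -2 + 12 = 10)
(-4*(F - 5))*W(10) = (-4*(10 - 5))*(2 + 10²) = (-4*5)*(2 + 100) = -20*102 = -2040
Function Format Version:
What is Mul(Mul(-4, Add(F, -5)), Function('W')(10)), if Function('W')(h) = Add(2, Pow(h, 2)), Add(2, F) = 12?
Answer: -2040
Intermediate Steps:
F = 10 (F = Add(-2, 12) = 10)
Mul(Mul(-4, Add(F, -5)), Function('W')(10)) = Mul(Mul(-4, Add(10, -5)), Add(2, Pow(10, 2))) = Mul(Mul(-4, 5), Add(2, 100)) = Mul(-20, 102) = -2040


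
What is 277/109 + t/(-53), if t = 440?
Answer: -33279/5777 ≈ -5.7606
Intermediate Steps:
277/109 + t/(-53) = 277/109 + 440/(-53) = 277*(1/109) + 440*(-1/53) = 277/109 - 440/53 = -33279/5777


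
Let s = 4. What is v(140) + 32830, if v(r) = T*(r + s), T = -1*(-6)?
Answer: 33694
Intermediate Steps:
T = 6
v(r) = 24 + 6*r (v(r) = 6*(r + 4) = 6*(4 + r) = 24 + 6*r)
v(140) + 32830 = (24 + 6*140) + 32830 = (24 + 840) + 32830 = 864 + 32830 = 33694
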